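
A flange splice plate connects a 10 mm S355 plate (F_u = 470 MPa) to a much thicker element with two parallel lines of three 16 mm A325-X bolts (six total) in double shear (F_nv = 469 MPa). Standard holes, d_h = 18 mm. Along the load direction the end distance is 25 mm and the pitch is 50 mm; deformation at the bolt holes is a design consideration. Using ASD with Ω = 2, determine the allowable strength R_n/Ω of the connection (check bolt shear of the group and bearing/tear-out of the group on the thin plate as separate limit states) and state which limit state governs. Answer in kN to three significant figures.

451 kN (bearing governs)

Bolt shear: A_b = π·16²/4 = 201.1 mm²; R_n = 469 × 201.1 × 6 × 2 / 1000 = 1132 kN → 1132 / 2 = 566 kN.
Bearing (1.2 l_c t F_u ≤ 2.4 d t F_u): upper limit = 2.4·16·10·470 / 1000 = 180.5 kN.
  Edge l_c = 25 − 18/2 = 16 → r_n = 90.24 kN; interior l_c = 50 − 18 = 32 → r_n = 180.5 kN.
  R_n,bearing = 2·90.24 + 4·180.5 = 902.4 kN → 902.4 / 2 = 451 kN.
Bearing governs: 451 kN.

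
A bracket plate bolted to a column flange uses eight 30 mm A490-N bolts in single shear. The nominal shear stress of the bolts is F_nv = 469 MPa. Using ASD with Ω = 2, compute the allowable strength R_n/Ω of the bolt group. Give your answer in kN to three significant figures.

A_b = π × 30² / 4 = 706.9 mm².
R_n = F_nv · A_b · n · n_s = 469 × 706.9 × 8 × 1 / 1000 = 2652 kN.
Allowable strength R_n/Ω = 2652 / 2 = 1330 kN.

1330 kN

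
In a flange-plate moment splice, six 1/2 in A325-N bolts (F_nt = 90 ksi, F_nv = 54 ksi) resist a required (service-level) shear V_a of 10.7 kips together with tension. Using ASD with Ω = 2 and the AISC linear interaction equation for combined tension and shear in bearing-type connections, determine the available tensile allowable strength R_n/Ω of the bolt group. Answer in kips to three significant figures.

A_b = π·0.5²/4 = 0.1963 in²; f_rv = 10.7 / (6 × 0.1963) = 9.082 ksi.
F'_nt = 1.3 F_nt − (Ω F_nt / F_nv) f_rv = 1.3·90 − (2·90/54)·9.082 = 86.73 ksi, capped at F_nt → F'_nt = 86.73 ksi.
R_n = F'_nt · A_b · n = 86.73 × 0.1963 × 6 = 102.2 kips.
Allowable strength R_n/Ω = 102.2 / 2 = 51.1 kips.

51.1 kips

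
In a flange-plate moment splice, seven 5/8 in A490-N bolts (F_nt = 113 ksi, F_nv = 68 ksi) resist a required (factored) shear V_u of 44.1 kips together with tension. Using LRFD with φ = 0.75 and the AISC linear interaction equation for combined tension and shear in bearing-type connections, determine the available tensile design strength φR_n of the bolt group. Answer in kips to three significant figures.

A_b = π·0.625²/4 = 0.3068 in²; f_rv = 44.1 / (7 × 0.3068) = 20.53 ksi.
F'_nt = 1.3 F_nt − (F_nt / φF_nv) f_rv = 1.3·113 − (113/(0.75·68))·20.53 = 101.4 ksi, capped at F_nt → F'_nt = 101.4 ksi.
R_n = F'_nt · A_b · n = 101.4 × 0.3068 × 7 = 217.8 kips.
Design strength φR_n = 0.75 × 217.8 = 163 kips.

163 kips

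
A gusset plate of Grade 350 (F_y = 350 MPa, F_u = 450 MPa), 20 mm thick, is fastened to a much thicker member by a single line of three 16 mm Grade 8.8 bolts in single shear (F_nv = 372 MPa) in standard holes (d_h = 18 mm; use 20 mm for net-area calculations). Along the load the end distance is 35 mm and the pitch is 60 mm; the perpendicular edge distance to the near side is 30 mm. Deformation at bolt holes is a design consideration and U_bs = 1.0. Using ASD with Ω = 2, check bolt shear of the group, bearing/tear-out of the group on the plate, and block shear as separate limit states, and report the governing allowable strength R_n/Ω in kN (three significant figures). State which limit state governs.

112 kN (bolt shear governs)

Bolt shear: A_b = π·16²/4 = 201.1 mm²; R_n = 372 × 201.1 × 3 × 1 / 1000 = 224.4 kN → 224.4 / 2 = 112 kN.
Bearing: edge l_c = 26, r_n = 280.8 kN; interior l_c = 42, r_n = 345.6 kN; R_n = 280.8 + 2·345.6 = 972 kN → 486 kN.
Block shear: A_gv = 3100, A_nv = 2100, A_nt = 400 mm²; R_n = min(0.6F_uA_nv, 0.6F_yA_gv) + U_bs·F_u·A_nt = 747 kN → 374 kN.
Bolt shear governs: 112 kN.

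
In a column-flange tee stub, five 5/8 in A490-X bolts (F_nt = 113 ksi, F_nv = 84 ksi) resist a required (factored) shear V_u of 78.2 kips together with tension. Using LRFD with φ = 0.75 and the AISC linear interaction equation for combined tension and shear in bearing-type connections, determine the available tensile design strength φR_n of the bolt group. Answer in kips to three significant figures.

A_b = π·0.625²/4 = 0.3068 in²; f_rv = 78.2 / (5 × 0.3068) = 50.98 ksi.
F'_nt = 1.3 F_nt − (F_nt / φF_nv) f_rv = 1.3·113 − (113/(0.75·84))·50.98 = 55.46 ksi, capped at F_nt → F'_nt = 55.46 ksi.
R_n = F'_nt · A_b · n = 55.46 × 0.3068 × 5 = 85.08 kips.
Design strength φR_n = 0.75 × 85.08 = 63.8 kips.

63.8 kips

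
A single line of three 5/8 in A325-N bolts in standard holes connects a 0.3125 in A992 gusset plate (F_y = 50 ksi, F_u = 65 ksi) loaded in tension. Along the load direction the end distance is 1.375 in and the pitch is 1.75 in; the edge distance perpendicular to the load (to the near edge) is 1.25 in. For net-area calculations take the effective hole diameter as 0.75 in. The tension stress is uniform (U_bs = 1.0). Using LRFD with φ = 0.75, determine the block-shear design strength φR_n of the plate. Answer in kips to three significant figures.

Shear plane L_v = 1.375 + 2·1.75 = 4.875 in; A_gv = 4.875 × 0.3125 = 1.523 in².
A_nv = (4.875 − 2.5·0.75) × 0.3125 = 0.9375 in².
A_nt = (1.25 − 0.5·0.75) × 0.3125 = 0.2734 in².
0.6 F_u A_nv = 36.56 kips; 0.6 F_y A_gv = 45.7 kips → shear rupture governs the shear term.
R_n = 36.56 + 1.0 × 65 × 0.2734 = 54.34 kips.
Design strength φR_n = 0.75 × 54.34 = 40.8 kips.

40.8 kips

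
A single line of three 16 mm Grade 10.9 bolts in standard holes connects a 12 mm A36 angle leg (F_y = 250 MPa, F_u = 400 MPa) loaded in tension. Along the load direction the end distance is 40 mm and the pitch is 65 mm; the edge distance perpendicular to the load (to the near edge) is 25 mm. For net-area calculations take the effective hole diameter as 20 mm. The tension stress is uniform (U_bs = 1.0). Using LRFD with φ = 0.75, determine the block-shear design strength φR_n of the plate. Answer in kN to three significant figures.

Shear plane L_v = 40 + 2·65 = 170 mm; A_gv = 170 × 12 = 2040 mm².
A_nv = (170 − 2.5·20) × 12 = 1440 mm².
A_nt = (25 − 0.5·20) × 12 = 180 mm².
0.6 F_u A_nv = 345.6 kN; 0.6 F_y A_gv = 306 kN → shear yielding governs the shear term.
R_n = 306 + 1.0 × 400 × 180 / 1000 = 378 kN.
Design strength φR_n = 0.75 × 378 = 284 kN.

284 kN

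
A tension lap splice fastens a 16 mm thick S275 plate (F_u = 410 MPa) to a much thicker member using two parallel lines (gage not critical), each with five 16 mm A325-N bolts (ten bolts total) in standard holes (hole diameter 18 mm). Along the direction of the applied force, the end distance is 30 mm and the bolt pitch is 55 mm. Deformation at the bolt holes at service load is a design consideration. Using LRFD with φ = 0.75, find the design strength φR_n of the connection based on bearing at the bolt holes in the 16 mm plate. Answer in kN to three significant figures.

1760 kN

Per bolt r_n = 1.2 l_c t F_u ≤ 2.4 d t F_u; upper limit = 2.4 × 16 × 16 × 410 / 1000 = 251.9 kN.
Edge bolt: l_c = 30 − 18/2 = 21 mm → 1.2 × 21 × 16 × 410 / 1000 = 165.3 → r_n = 165.3 kN.
Interior bolts: l_c = 55 − 18 = 37 mm → 1.2 × 37 × 16 × 410 / 1000 = 291.3 → r_n = 251.9 kN.
R_n = 2 × 165.3 + 8 × 251.9 = 2346 kN.
Design strength φR_n = 0.75 × 2346 = 1760 kN.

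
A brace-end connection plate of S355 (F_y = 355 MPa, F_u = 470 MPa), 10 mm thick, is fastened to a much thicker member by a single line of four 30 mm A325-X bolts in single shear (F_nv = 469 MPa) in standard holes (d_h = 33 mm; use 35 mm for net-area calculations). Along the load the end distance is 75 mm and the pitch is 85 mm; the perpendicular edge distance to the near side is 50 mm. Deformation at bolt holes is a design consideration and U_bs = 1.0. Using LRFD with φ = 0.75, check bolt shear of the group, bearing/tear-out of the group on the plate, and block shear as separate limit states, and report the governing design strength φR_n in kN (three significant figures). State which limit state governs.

Bolt shear: A_b = π·30²/4 = 706.9 mm²; R_n = 469 × 706.9 × 4 × 1 / 1000 = 1326 kN → 0.75 × 1326 = 995 kN.
Bearing: edge l_c = 58.5, r_n = 329.9 kN; interior l_c = 52, r_n = 293.3 kN; R_n = 329.9 + 3·293.3 = 1210 kN → 907 kN.
Block shear: A_gv = 3300, A_nv = 2075, A_nt = 325 mm²; R_n = min(0.6F_uA_nv, 0.6F_yA_gv) + U_bs·F_u·A_nt = 737.9 kN → 553 kN.
Block shear governs: 553 kN.

553 kN (block shear governs)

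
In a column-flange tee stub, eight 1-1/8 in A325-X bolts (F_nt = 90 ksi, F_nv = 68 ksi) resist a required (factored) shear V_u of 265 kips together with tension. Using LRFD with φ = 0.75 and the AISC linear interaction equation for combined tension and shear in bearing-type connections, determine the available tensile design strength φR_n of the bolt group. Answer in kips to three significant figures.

347 kips

A_b = π·1.125²/4 = 0.994 in²; f_rv = 265 / (8 × 0.994) = 33.32 ksi.
F'_nt = 1.3 F_nt − (F_nt / φF_nv) f_rv = 1.3·90 − (90/(0.75·68))·33.32 = 58.19 ksi, capped at F_nt → F'_nt = 58.19 ksi.
R_n = F'_nt · A_b · n = 58.19 × 0.994 × 8 = 462.8 kips.
Design strength φR_n = 0.75 × 462.8 = 347 kips.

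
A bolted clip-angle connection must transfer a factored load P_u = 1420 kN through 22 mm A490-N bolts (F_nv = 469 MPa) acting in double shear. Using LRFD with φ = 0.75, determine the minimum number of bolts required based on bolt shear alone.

6 bolts

A_b = π·22²/4 = 380.1 mm².
Per-bolt design strength φR_n = 0.75 × 469 × 380.1 × 2 / 1000 = 267.4 kN.
n ≥ 1420 / 267.4 = 5.31 → use 6 bolts.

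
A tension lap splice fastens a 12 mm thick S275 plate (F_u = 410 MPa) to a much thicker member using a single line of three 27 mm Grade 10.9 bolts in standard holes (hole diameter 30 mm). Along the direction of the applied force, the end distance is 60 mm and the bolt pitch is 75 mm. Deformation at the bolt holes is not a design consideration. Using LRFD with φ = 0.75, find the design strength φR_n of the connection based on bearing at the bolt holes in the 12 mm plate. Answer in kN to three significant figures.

Per bolt r_n = 1.5 l_c t F_u ≤ 3.0 d t F_u; upper limit = 3.0 × 27 × 12 × 410 / 1000 = 398.5 kN.
Edge bolt: l_c = 60 − 30/2 = 45 mm → 1.5 × 45 × 12 × 410 / 1000 = 332.1 → r_n = 332.1 kN.
Interior bolts: l_c = 75 − 30 = 45 mm → 1.5 × 45 × 12 × 410 / 1000 = 332.1 → r_n = 332.1 kN.
R_n = 1 × 332.1 + 2 × 332.1 = 996.3 kN.
Design strength φR_n = 0.75 × 996.3 = 747 kN.

747 kN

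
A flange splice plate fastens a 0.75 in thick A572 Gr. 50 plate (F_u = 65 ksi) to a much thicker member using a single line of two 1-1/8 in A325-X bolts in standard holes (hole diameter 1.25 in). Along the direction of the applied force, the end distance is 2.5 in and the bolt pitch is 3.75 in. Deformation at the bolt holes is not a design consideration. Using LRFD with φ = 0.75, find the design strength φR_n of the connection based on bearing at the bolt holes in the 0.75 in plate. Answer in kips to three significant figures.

Per bolt r_n = 1.5 l_c t F_u ≤ 3.0 d t F_u; upper limit = 3.0 × 1.125 × 0.75 × 65 = 164.5 kips.
Edge bolt: l_c = 2.5 − 1.25/2 = 1.875 in → 1.5 × 1.875 × 0.75 × 65 = 137.1 → r_n = 137.1 kips.
Interior bolts: l_c = 3.75 − 1.25 = 2.5 in → 1.5 × 2.5 × 0.75 × 65 = 182.8 → r_n = 164.5 kips.
R_n = 1 × 137.1 + 1 × 164.5 = 301.6 kips.
Design strength φR_n = 0.75 × 301.6 = 226 kips.

226 kips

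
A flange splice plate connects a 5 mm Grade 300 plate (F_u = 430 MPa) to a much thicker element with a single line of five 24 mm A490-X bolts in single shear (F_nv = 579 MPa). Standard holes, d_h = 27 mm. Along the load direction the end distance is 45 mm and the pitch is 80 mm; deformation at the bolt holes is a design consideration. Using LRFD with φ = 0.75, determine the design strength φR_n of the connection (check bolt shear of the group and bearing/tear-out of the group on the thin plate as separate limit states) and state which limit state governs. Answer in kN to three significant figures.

Bolt shear: A_b = π·24²/4 = 452.4 mm²; R_n = 579 × 452.4 × 5 × 1 / 1000 = 1310 kN → 0.75 × 1310 = 982 kN.
Bearing (1.2 l_c t F_u ≤ 2.4 d t F_u): upper limit = 2.4·24·5·430 / 1000 = 123.8 kN.
  Edge l_c = 45 − 27/2 = 31.5 → r_n = 81.27 kN; interior l_c = 80 − 27 = 53 → r_n = 123.8 kN.
  R_n,bearing = 1·81.27 + 4·123.8 = 576.6 kN → 0.75 × 576.6 = 432 kN.
Bearing governs: 432 kN.

432 kN (bearing governs)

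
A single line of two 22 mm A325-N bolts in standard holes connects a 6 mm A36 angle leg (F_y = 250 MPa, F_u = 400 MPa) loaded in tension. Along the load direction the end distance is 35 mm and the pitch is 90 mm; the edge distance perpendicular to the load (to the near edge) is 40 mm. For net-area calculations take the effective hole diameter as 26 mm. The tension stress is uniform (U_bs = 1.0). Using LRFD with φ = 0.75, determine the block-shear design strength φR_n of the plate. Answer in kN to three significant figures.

133 kN

Shear plane L_v = 35 + 1·90 = 125 mm; A_gv = 125 × 6 = 750 mm².
A_nv = (125 − 1.5·26) × 6 = 516 mm².
A_nt = (40 − 0.5·26) × 6 = 162 mm².
0.6 F_u A_nv = 123.8 kN; 0.6 F_y A_gv = 112.5 kN → shear yielding governs the shear term.
R_n = 112.5 + 1.0 × 400 × 162 / 1000 = 177.3 kN.
Design strength φR_n = 0.75 × 177.3 = 133 kN.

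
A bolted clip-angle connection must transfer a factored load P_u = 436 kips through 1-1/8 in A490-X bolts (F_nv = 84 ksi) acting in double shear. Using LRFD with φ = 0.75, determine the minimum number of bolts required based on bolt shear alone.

4 bolts

A_b = π·1.125²/4 = 0.994 in².
Per-bolt design strength φR_n = 0.75 × 84 × 0.994 × 2 = 125.2 kips.
n ≥ 436 / 125.2 = 3.481 → use 4 bolts.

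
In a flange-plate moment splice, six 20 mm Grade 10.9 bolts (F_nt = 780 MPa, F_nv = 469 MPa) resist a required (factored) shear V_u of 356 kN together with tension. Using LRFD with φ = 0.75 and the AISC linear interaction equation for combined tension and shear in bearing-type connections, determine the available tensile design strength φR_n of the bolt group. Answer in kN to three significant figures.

841 kN

A_b = π·20²/4 = 314.2 mm²; f_rv = 356 × 1000 / (6 × 314.2) = 188.9 MPa.
F'_nt = 1.3 F_nt − (F_nt / φF_nv) f_rv = 1.3·780 − (780/(0.75·469))·188.9 = 595.2 MPa, capped at F_nt → F'_nt = 595.2 MPa.
R_n = F'_nt · A_b · n = 595.2 × 314.2 × 6 / 1000 = 1122 kN.
Design strength φR_n = 0.75 × 1122 = 841 kN.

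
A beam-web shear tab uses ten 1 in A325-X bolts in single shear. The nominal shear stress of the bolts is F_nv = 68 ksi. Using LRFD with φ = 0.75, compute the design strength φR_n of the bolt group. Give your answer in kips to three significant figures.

A_b = π × 1² / 4 = 0.7854 in².
R_n = F_nv · A_b · n · n_s = 68 × 0.7854 × 10 × 1 = 534.1 kips.
Design strength φR_n = 0.75 × 534.1 = 401 kips.

401 kips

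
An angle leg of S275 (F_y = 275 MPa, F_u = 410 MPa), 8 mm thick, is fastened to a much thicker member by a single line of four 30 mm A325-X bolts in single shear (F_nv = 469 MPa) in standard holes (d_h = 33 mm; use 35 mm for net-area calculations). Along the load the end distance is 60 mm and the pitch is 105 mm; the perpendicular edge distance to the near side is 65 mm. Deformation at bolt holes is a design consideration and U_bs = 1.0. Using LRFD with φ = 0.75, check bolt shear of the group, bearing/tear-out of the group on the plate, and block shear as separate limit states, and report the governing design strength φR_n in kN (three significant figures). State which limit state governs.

Bolt shear: A_b = π·30²/4 = 706.9 mm²; R_n = 469 × 706.9 × 4 × 1 / 1000 = 1326 kN → 0.75 × 1326 = 995 kN.
Bearing: edge l_c = 43.5, r_n = 171.2 kN; interior l_c = 72, r_n = 236.2 kN; R_n = 171.2 + 3·236.2 = 879.7 kN → 660 kN.
Block shear: A_gv = 3000, A_nv = 2020, A_nt = 380 mm²; R_n = min(0.6F_uA_nv, 0.6F_yA_gv) + U_bs·F_u·A_nt = 650.8 kN → 488 kN.
Block shear governs: 488 kN.

488 kN (block shear governs)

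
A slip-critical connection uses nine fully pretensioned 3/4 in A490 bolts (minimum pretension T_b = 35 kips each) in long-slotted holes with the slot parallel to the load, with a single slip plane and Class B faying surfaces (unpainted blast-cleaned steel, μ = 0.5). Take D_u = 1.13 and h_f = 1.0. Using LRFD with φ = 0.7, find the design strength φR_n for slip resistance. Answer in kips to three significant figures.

125 kips

R_n = μ · D_u · h_f · T_b · n_s · n_b = 0.5 × 1.13 × 1.0 × 35 × 1 × 9 = 178 kips.
Design strength φR_n = 0.7 × 178 = 125 kips.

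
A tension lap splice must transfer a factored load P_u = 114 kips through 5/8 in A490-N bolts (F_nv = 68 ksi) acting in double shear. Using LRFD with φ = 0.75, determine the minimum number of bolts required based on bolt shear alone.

A_b = π·0.625²/4 = 0.3068 in².
Per-bolt design strength φR_n = 0.75 × 68 × 0.3068 × 2 = 31.29 kips.
n ≥ 114 / 31.29 = 3.643 → use 4 bolts.

4 bolts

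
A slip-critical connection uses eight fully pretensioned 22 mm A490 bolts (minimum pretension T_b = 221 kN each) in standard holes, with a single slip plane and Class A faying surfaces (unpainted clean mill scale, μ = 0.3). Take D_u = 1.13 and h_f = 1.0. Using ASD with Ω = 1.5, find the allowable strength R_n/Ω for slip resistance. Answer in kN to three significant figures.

R_n = μ · D_u · h_f · T_b · n_s · n_b = 0.3 × 1.13 × 1.0 × 221 × 1 × 8 = 599.4 kN.
Allowable strength R_n/Ω = 599.4 / 1.5 = 400 kN.

400 kN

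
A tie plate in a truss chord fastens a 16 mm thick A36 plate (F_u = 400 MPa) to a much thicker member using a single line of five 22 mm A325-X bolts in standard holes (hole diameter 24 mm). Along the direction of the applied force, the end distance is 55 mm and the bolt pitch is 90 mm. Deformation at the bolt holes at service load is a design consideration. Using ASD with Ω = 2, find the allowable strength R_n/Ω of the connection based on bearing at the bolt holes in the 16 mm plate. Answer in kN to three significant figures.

Per bolt r_n = 1.2 l_c t F_u ≤ 2.4 d t F_u; upper limit = 2.4 × 22 × 16 × 400 / 1000 = 337.9 kN.
Edge bolt: l_c = 55 − 24/2 = 43 mm → 1.2 × 43 × 16 × 400 / 1000 = 330.2 → r_n = 330.2 kN.
Interior bolts: l_c = 90 − 24 = 66 mm → 1.2 × 66 × 16 × 400 / 1000 = 506.9 → r_n = 337.9 kN.
R_n = 1 × 330.2 + 4 × 337.9 = 1682 kN.
Allowable strength R_n/Ω = 1682 / 2 = 841 kN.

841 kN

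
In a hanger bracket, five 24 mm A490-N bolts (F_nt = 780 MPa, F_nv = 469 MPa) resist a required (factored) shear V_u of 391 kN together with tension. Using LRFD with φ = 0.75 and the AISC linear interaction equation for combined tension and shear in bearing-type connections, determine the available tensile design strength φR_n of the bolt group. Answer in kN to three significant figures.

A_b = π·24²/4 = 452.4 mm²; f_rv = 391 × 1000 / (5 × 452.4) = 172.9 MPa.
F'_nt = 1.3 F_nt − (F_nt / φF_nv) f_rv = 1.3·780 − (780/(0.75·469))·172.9 = 630.7 MPa, capped at F_nt → F'_nt = 630.7 MPa.
R_n = F'_nt · A_b · n = 630.7 × 452.4 × 5 / 1000 = 1427 kN.
Design strength φR_n = 0.75 × 1427 = 1070 kN.

1070 kN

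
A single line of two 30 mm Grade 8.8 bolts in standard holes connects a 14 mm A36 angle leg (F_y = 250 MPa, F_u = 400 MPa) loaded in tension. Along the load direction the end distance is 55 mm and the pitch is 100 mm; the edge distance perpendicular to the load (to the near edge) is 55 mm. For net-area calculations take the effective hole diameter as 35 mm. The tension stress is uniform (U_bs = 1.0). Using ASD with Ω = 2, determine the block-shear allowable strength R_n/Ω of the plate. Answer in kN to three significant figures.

268 kN

Shear plane L_v = 55 + 1·100 = 155 mm; A_gv = 155 × 14 = 2170 mm².
A_nv = (155 − 1.5·35) × 14 = 1435 mm².
A_nt = (55 − 0.5·35) × 14 = 525 mm².
0.6 F_u A_nv = 344.4 kN; 0.6 F_y A_gv = 325.5 kN → shear yielding governs the shear term.
R_n = 325.5 + 1.0 × 400 × 525 / 1000 = 535.5 kN.
Allowable strength R_n/Ω = 535.5 / 2 = 268 kN.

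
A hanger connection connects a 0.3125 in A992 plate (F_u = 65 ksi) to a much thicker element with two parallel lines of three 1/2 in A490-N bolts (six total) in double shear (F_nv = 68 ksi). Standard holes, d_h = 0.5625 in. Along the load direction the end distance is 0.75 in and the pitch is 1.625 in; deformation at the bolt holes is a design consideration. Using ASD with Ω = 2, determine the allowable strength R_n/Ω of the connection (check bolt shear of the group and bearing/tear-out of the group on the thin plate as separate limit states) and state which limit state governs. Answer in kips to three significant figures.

Bolt shear: A_b = π·0.5²/4 = 0.1963 in²; R_n = 68 × 0.1963 × 6 × 2 = 160.2 kips → 160.2 / 2 = 80.1 kips.
Bearing (1.2 l_c t F_u ≤ 2.4 d t F_u): upper limit = 2.4·0.5·0.3125·65 = 24.38 kips.
  Edge l_c = 0.75 − 0.5625/2 = 0.4688 → r_n = 11.43 kips; interior l_c = 1.625 − 0.5625 = 1.062 → r_n = 24.38 kips.
  R_n,bearing = 2·11.43 + 4·24.38 = 120.4 kips → 120.4 / 2 = 60.2 kips.
Bearing governs: 60.2 kips.

60.2 kips (bearing governs)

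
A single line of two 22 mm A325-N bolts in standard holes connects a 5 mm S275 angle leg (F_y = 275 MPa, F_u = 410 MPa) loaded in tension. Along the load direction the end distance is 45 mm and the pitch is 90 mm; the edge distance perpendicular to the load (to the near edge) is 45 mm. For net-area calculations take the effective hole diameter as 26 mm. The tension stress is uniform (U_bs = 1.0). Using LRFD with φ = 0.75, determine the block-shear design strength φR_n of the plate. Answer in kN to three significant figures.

Shear plane L_v = 45 + 1·90 = 135 mm; A_gv = 135 × 5 = 675 mm².
A_nv = (135 − 1.5·26) × 5 = 480 mm².
A_nt = (45 − 0.5·26) × 5 = 160 mm².
0.6 F_u A_nv = 118.1 kN; 0.6 F_y A_gv = 111.4 kN → shear yielding governs the shear term.
R_n = 111.4 + 1.0 × 410 × 160 / 1000 = 177 kN.
Design strength φR_n = 0.75 × 177 = 133 kN.

133 kN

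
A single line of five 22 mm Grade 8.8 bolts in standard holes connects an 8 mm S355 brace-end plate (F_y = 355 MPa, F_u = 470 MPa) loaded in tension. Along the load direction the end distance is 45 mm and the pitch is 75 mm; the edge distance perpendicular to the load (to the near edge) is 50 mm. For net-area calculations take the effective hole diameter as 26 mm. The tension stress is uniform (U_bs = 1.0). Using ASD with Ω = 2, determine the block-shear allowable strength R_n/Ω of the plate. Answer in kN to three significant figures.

Shear plane L_v = 45 + 4·75 = 345 mm; A_gv = 345 × 8 = 2760 mm².
A_nv = (345 − 4.5·26) × 8 = 1824 mm².
A_nt = (50 − 0.5·26) × 8 = 296 mm².
0.6 F_u A_nv = 514.4 kN; 0.6 F_y A_gv = 587.9 kN → shear rupture governs the shear term.
R_n = 514.4 + 1.0 × 470 × 296 / 1000 = 653.5 kN.
Allowable strength R_n/Ω = 653.5 / 2 = 327 kN.

327 kN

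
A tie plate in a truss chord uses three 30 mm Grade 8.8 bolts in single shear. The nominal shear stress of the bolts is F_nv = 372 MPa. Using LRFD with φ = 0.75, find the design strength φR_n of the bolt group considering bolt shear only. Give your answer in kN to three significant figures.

A_b = π × 30² / 4 = 706.9 mm².
R_n = F_nv · A_b · n · n_s = 372 × 706.9 × 3 × 1 / 1000 = 788.9 kN.
Design strength φR_n = 0.75 × 788.9 = 592 kN.

592 kN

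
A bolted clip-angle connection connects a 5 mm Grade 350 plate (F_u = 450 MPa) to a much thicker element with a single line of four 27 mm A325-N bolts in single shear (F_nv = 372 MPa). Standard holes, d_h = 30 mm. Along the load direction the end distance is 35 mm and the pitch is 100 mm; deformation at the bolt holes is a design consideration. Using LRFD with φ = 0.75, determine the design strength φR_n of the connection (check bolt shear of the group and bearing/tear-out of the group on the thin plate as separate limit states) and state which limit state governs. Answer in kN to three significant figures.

369 kN (bearing governs)

Bolt shear: A_b = π·27²/4 = 572.6 mm²; R_n = 372 × 572.6 × 4 × 1 / 1000 = 852 kN → 0.75 × 852 = 639 kN.
Bearing (1.2 l_c t F_u ≤ 2.4 d t F_u): upper limit = 2.4·27·5·450 / 1000 = 145.8 kN.
  Edge l_c = 35 − 30/2 = 20 → r_n = 54 kN; interior l_c = 100 − 30 = 70 → r_n = 145.8 kN.
  R_n,bearing = 1·54 + 3·145.8 = 491.4 kN → 0.75 × 491.4 = 369 kN.
Bearing governs: 369 kN.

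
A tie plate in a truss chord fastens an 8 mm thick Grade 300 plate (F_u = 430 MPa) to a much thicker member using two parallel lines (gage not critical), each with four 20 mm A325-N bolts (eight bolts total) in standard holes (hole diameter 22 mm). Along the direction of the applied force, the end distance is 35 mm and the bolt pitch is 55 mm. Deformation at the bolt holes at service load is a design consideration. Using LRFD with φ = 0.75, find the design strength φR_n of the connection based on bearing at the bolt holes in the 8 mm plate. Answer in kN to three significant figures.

Per bolt r_n = 1.2 l_c t F_u ≤ 2.4 d t F_u; upper limit = 2.4 × 20 × 8 × 430 / 1000 = 165.1 kN.
Edge bolt: l_c = 35 − 22/2 = 24 mm → 1.2 × 24 × 8 × 430 / 1000 = 99.07 → r_n = 99.07 kN.
Interior bolts: l_c = 55 − 22 = 33 mm → 1.2 × 33 × 8 × 430 / 1000 = 136.2 → r_n = 136.2 kN.
R_n = 2 × 99.07 + 6 × 136.2 = 1015 kN.
Design strength φR_n = 0.75 × 1015 = 762 kN.

762 kN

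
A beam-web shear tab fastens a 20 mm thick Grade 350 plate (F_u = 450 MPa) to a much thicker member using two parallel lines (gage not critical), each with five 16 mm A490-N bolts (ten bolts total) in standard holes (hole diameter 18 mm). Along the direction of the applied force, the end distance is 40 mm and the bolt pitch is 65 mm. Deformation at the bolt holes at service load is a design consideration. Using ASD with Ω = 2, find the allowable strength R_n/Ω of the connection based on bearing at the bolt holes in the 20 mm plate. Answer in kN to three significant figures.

1720 kN

Per bolt r_n = 1.2 l_c t F_u ≤ 2.4 d t F_u; upper limit = 2.4 × 16 × 20 × 450 / 1000 = 345.6 kN.
Edge bolt: l_c = 40 − 18/2 = 31 mm → 1.2 × 31 × 20 × 450 / 1000 = 334.8 → r_n = 334.8 kN.
Interior bolts: l_c = 65 − 18 = 47 mm → 1.2 × 47 × 20 × 450 / 1000 = 507.6 → r_n = 345.6 kN.
R_n = 2 × 334.8 + 8 × 345.6 = 3434 kN.
Allowable strength R_n/Ω = 3434 / 2 = 1720 kN.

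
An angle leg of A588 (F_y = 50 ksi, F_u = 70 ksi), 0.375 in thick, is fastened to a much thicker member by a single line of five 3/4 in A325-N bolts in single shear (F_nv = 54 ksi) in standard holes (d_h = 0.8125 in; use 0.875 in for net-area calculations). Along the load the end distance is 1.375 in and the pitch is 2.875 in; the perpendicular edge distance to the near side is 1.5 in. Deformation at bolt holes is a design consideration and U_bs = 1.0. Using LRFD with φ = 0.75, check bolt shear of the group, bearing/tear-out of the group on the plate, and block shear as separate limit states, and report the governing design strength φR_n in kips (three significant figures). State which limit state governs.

Bolt shear: A_b = π·0.75²/4 = 0.4418 in²; R_n = 54 × 0.4418 × 5 × 1 = 119.3 kips → 0.75 × 119.3 = 89.5 kips.
Bearing: edge l_c = 0.9688, r_n = 30.52 kips; interior l_c = 2.062, r_n = 47.25 kips; R_n = 30.52 + 4·47.25 = 219.5 kips → 165 kips.
Block shear: A_gv = 4.828, A_nv = 3.352, A_nt = 0.3984 in²; R_n = min(0.6F_uA_nv, 0.6F_yA_gv) + U_bs·F_u·A_nt = 168.7 kips → 126 kips.
Bolt shear governs: 89.5 kips.

89.5 kips (bolt shear governs)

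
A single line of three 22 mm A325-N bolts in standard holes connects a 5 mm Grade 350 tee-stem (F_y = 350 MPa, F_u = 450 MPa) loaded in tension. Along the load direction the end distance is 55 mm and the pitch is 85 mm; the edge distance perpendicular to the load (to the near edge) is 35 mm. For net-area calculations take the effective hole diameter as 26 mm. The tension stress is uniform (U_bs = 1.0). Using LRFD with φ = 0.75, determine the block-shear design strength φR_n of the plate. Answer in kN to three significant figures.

199 kN

Shear plane L_v = 55 + 2·85 = 225 mm; A_gv = 225 × 5 = 1125 mm².
A_nv = (225 − 2.5·26) × 5 = 800 mm².
A_nt = (35 − 0.5·26) × 5 = 110 mm².
0.6 F_u A_nv = 216 kN; 0.6 F_y A_gv = 236.2 kN → shear rupture governs the shear term.
R_n = 216 + 1.0 × 450 × 110 / 1000 = 265.5 kN.
Design strength φR_n = 0.75 × 265.5 = 199 kN.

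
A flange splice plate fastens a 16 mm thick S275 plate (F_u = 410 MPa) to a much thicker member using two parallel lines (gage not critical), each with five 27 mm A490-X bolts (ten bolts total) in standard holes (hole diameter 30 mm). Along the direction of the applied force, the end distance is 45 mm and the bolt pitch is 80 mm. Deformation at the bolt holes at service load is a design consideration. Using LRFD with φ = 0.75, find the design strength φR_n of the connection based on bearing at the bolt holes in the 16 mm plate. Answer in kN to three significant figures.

2720 kN

Per bolt r_n = 1.2 l_c t F_u ≤ 2.4 d t F_u; upper limit = 2.4 × 27 × 16 × 410 / 1000 = 425.1 kN.
Edge bolt: l_c = 45 − 30/2 = 30 mm → 1.2 × 30 × 16 × 410 / 1000 = 236.2 → r_n = 236.2 kN.
Interior bolts: l_c = 80 − 30 = 50 mm → 1.2 × 50 × 16 × 410 / 1000 = 393.6 → r_n = 393.6 kN.
R_n = 2 × 236.2 + 8 × 393.6 = 3621 kN.
Design strength φR_n = 0.75 × 3621 = 2720 kN.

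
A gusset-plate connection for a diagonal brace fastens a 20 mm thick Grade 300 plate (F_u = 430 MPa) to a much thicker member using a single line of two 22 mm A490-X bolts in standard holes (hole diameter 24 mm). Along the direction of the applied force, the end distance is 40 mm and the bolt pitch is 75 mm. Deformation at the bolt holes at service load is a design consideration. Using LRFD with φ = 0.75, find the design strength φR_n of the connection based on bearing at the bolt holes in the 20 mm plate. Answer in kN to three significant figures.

557 kN

Per bolt r_n = 1.2 l_c t F_u ≤ 2.4 d t F_u; upper limit = 2.4 × 22 × 20 × 430 / 1000 = 454.1 kN.
Edge bolt: l_c = 40 − 24/2 = 28 mm → 1.2 × 28 × 20 × 430 / 1000 = 289 → r_n = 289 kN.
Interior bolts: l_c = 75 − 24 = 51 mm → 1.2 × 51 × 20 × 430 / 1000 = 526.3 → r_n = 454.1 kN.
R_n = 1 × 289 + 1 × 454.1 = 743 kN.
Design strength φR_n = 0.75 × 743 = 557 kN.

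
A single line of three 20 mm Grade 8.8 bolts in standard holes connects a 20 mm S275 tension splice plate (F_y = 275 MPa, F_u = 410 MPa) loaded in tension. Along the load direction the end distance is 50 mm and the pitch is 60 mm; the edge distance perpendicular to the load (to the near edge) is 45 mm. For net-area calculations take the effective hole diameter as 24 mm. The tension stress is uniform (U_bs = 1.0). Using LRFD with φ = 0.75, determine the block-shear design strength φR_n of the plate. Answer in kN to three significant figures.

Shear plane L_v = 50 + 2·60 = 170 mm; A_gv = 170 × 20 = 3400 mm².
A_nv = (170 − 2.5·24) × 20 = 2200 mm².
A_nt = (45 − 0.5·24) × 20 = 660 mm².
0.6 F_u A_nv = 541.2 kN; 0.6 F_y A_gv = 561 kN → shear rupture governs the shear term.
R_n = 541.2 + 1.0 × 410 × 660 / 1000 = 811.8 kN.
Design strength φR_n = 0.75 × 811.8 = 609 kN.

609 kN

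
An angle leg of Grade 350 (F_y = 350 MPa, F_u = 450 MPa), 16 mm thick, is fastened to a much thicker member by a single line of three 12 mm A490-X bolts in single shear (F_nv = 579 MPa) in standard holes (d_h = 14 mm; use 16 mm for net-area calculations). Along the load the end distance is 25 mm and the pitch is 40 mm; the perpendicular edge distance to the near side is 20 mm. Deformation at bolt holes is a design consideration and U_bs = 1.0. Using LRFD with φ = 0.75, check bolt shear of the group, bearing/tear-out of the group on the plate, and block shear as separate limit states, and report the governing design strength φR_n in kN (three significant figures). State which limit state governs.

147 kN (bolt shear governs)

Bolt shear: A_b = π·12²/4 = 113.1 mm²; R_n = 579 × 113.1 × 3 × 1 / 1000 = 196.5 kN → 0.75 × 196.5 = 147 kN.
Bearing: edge l_c = 18, r_n = 155.5 kN; interior l_c = 26, r_n = 207.4 kN; R_n = 155.5 + 2·207.4 = 570.2 kN → 428 kN.
Block shear: A_gv = 1680, A_nv = 1040, A_nt = 192 mm²; R_n = min(0.6F_uA_nv, 0.6F_yA_gv) + U_bs·F_u·A_nt = 367.2 kN → 275 kN.
Bolt shear governs: 147 kN.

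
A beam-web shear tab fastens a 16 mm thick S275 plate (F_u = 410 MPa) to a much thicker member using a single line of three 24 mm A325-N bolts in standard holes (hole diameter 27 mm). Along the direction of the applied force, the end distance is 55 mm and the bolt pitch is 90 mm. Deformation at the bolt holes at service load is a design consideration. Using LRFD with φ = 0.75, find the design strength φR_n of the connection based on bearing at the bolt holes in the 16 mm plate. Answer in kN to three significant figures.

812 kN

Per bolt r_n = 1.2 l_c t F_u ≤ 2.4 d t F_u; upper limit = 2.4 × 24 × 16 × 410 / 1000 = 377.9 kN.
Edge bolt: l_c = 55 − 27/2 = 41.5 mm → 1.2 × 41.5 × 16 × 410 / 1000 = 326.7 → r_n = 326.7 kN.
Interior bolts: l_c = 90 − 27 = 63 mm → 1.2 × 63 × 16 × 410 / 1000 = 495.9 → r_n = 377.9 kN.
R_n = 1 × 326.7 + 2 × 377.9 = 1082 kN.
Design strength φR_n = 0.75 × 1082 = 812 kN.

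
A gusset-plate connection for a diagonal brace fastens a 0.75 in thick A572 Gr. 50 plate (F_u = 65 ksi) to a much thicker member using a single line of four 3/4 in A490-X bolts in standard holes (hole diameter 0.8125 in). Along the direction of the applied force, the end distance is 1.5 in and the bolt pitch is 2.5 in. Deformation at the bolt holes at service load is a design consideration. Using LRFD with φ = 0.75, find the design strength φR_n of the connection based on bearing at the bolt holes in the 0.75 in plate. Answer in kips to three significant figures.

Per bolt r_n = 1.2 l_c t F_u ≤ 2.4 d t F_u; upper limit = 2.4 × 0.75 × 0.75 × 65 = 87.75 kips.
Edge bolt: l_c = 1.5 − 0.8125/2 = 1.094 in → 1.2 × 1.094 × 0.75 × 65 = 63.98 → r_n = 63.98 kips.
Interior bolts: l_c = 2.5 − 0.8125 = 1.688 in → 1.2 × 1.688 × 0.75 × 65 = 98.72 → r_n = 87.75 kips.
R_n = 1 × 63.98 + 3 × 87.75 = 327.2 kips.
Design strength φR_n = 0.75 × 327.2 = 245 kips.

245 kips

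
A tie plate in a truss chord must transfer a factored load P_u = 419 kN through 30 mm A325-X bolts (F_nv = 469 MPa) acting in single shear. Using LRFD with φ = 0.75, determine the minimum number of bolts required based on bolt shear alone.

A_b = π·30²/4 = 706.9 mm².
Per-bolt design strength φR_n = 0.75 × 469 × 706.9 × 1 / 1000 = 248.6 kN.
n ≥ 419 / 248.6 = 1.685 → use 2 bolts.

2 bolts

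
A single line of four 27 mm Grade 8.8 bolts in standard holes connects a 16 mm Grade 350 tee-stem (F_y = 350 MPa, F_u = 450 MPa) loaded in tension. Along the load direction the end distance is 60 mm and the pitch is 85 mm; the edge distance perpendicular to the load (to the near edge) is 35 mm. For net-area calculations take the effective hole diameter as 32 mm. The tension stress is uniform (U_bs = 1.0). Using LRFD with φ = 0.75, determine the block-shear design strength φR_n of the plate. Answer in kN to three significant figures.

Shear plane L_v = 60 + 3·85 = 315 mm; A_gv = 315 × 16 = 5040 mm².
A_nv = (315 − 3.5·32) × 16 = 3248 mm².
A_nt = (35 − 0.5·32) × 16 = 304 mm².
0.6 F_u A_nv = 877 kN; 0.6 F_y A_gv = 1058 kN → shear rupture governs the shear term.
R_n = 877 + 1.0 × 450 × 304 / 1000 = 1014 kN.
Design strength φR_n = 0.75 × 1014 = 760 kN.

760 kN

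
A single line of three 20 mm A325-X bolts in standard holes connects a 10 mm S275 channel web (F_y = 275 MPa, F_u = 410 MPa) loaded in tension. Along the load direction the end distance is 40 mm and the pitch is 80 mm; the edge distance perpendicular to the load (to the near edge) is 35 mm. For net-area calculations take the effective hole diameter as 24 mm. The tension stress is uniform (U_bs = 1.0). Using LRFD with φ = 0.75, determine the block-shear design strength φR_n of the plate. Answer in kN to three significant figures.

318 kN

Shear plane L_v = 40 + 2·80 = 200 mm; A_gv = 200 × 10 = 2000 mm².
A_nv = (200 − 2.5·24) × 10 = 1400 mm².
A_nt = (35 − 0.5·24) × 10 = 230 mm².
0.6 F_u A_nv = 344.4 kN; 0.6 F_y A_gv = 330 kN → shear yielding governs the shear term.
R_n = 330 + 1.0 × 410 × 230 / 1000 = 424.3 kN.
Design strength φR_n = 0.75 × 424.3 = 318 kN.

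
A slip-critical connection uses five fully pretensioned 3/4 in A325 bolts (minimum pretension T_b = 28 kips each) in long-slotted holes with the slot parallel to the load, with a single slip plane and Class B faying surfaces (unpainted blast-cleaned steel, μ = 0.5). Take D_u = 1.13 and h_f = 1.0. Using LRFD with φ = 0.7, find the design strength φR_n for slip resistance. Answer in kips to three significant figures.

55.4 kips

R_n = μ · D_u · h_f · T_b · n_s · n_b = 0.5 × 1.13 × 1.0 × 28 × 1 × 5 = 79.1 kips.
Design strength φR_n = 0.7 × 79.1 = 55.4 kips.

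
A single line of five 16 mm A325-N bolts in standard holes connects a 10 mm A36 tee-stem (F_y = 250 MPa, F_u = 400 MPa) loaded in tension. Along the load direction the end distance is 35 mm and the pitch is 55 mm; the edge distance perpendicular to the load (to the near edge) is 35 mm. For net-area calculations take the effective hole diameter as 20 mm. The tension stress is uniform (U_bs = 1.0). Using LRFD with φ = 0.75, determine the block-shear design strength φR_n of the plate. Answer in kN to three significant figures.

362 kN

Shear plane L_v = 35 + 4·55 = 255 mm; A_gv = 255 × 10 = 2550 mm².
A_nv = (255 − 4.5·20) × 10 = 1650 mm².
A_nt = (35 − 0.5·20) × 10 = 250 mm².
0.6 F_u A_nv = 396 kN; 0.6 F_y A_gv = 382.5 kN → shear yielding governs the shear term.
R_n = 382.5 + 1.0 × 400 × 250 / 1000 = 482.5 kN.
Design strength φR_n = 0.75 × 482.5 = 362 kN.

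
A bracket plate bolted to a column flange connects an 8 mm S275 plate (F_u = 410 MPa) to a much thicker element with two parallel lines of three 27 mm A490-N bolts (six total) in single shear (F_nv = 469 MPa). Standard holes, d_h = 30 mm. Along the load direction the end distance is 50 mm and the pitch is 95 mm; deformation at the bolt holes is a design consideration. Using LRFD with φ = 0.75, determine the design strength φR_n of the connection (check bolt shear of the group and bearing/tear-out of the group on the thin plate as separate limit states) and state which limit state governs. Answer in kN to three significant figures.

Bolt shear: A_b = π·27²/4 = 572.6 mm²; R_n = 469 × 572.6 × 6 × 1 / 1000 = 1611 kN → 0.75 × 1611 = 1210 kN.
Bearing (1.2 l_c t F_u ≤ 2.4 d t F_u): upper limit = 2.4·27·8·410 / 1000 = 212.5 kN.
  Edge l_c = 50 − 30/2 = 35 → r_n = 137.8 kN; interior l_c = 95 − 30 = 65 → r_n = 212.5 kN.
  R_n,bearing = 2·137.8 + 4·212.5 = 1126 kN → 0.75 × 1126 = 844 kN.
Bearing governs: 844 kN.

844 kN (bearing governs)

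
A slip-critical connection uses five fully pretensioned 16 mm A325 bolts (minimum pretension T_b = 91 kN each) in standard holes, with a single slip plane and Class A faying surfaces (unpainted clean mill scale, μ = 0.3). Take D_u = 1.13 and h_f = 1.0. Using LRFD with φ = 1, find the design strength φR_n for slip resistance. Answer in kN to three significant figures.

R_n = μ · D_u · h_f · T_b · n_s · n_b = 0.3 × 1.13 × 1.0 × 91 × 1 × 5 = 154.2 kN.
Design strength φR_n = 1 × 154.2 = 154 kN.

154 kN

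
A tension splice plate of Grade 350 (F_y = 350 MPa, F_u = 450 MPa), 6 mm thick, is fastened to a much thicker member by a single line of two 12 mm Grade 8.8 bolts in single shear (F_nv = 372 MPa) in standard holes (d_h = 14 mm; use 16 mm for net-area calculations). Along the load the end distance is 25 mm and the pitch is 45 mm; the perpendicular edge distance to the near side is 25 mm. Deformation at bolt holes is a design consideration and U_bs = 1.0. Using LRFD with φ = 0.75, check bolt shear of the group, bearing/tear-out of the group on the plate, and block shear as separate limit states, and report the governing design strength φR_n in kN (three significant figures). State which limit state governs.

Bolt shear: A_b = π·12²/4 = 113.1 mm²; R_n = 372 × 113.1 × 2 × 1 / 1000 = 84.14 kN → 0.75 × 84.14 = 63.1 kN.
Bearing: edge l_c = 18, r_n = 58.32 kN; interior l_c = 31, r_n = 77.76 kN; R_n = 58.32 + 1·77.76 = 136.1 kN → 102 kN.
Block shear: A_gv = 420, A_nv = 276, A_nt = 102 mm²; R_n = min(0.6F_uA_nv, 0.6F_yA_gv) + U_bs·F_u·A_nt = 120.4 kN → 90.3 kN.
Bolt shear governs: 63.1 kN.

63.1 kN (bolt shear governs)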